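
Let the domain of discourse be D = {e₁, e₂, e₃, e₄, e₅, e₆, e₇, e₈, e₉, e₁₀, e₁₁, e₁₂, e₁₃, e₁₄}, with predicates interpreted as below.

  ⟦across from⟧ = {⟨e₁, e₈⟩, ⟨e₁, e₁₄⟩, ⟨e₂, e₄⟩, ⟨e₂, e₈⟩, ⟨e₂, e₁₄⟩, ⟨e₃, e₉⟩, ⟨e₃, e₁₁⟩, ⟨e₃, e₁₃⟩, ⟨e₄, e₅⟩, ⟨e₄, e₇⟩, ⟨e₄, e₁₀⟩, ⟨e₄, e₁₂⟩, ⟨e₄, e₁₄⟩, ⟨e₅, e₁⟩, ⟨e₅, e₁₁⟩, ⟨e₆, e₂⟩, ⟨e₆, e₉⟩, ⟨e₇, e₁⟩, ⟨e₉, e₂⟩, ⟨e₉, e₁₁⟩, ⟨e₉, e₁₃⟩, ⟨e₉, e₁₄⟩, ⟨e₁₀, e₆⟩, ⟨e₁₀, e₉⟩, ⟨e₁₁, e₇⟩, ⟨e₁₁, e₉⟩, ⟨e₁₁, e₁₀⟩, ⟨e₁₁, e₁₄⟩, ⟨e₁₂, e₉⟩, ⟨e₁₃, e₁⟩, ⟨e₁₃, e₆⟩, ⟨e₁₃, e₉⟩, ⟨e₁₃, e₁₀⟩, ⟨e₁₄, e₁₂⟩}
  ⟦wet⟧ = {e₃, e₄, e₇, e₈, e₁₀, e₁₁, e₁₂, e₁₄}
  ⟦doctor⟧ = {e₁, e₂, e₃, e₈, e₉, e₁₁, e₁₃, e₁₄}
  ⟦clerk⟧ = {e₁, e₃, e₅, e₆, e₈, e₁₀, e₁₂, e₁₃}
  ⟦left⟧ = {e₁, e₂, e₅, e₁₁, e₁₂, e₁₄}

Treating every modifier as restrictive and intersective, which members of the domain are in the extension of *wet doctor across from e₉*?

⟦across from e₉⟧ = {x : ⟨x, e₉⟩ ∈ ⟦across from⟧} = {e₃, e₆, e₁₀, e₁₁, e₁₂, e₁₃}
⟦doctor⟧ = {e₁, e₂, e₃, e₈, e₉, e₁₁, e₁₃, e₁₄}
… ∩ ⟦across from e₉⟧ = {e₁, e₂, e₃, e₈, e₉, e₁₁, e₁₃, e₁₄} ∩ {e₃, e₆, e₁₀, e₁₁, e₁₂, e₁₃} = {e₃, e₁₁, e₁₃}
… ∩ ⟦wet⟧ = {e₃, e₁₁, e₁₃} ∩ {e₃, e₄, e₇, e₈, e₁₀, e₁₁, e₁₂, e₁₄} = {e₃, e₁₁}
So ⟦wet doctor across from e₉⟧ = {e₃, e₁₁}.

{e₃, e₁₁}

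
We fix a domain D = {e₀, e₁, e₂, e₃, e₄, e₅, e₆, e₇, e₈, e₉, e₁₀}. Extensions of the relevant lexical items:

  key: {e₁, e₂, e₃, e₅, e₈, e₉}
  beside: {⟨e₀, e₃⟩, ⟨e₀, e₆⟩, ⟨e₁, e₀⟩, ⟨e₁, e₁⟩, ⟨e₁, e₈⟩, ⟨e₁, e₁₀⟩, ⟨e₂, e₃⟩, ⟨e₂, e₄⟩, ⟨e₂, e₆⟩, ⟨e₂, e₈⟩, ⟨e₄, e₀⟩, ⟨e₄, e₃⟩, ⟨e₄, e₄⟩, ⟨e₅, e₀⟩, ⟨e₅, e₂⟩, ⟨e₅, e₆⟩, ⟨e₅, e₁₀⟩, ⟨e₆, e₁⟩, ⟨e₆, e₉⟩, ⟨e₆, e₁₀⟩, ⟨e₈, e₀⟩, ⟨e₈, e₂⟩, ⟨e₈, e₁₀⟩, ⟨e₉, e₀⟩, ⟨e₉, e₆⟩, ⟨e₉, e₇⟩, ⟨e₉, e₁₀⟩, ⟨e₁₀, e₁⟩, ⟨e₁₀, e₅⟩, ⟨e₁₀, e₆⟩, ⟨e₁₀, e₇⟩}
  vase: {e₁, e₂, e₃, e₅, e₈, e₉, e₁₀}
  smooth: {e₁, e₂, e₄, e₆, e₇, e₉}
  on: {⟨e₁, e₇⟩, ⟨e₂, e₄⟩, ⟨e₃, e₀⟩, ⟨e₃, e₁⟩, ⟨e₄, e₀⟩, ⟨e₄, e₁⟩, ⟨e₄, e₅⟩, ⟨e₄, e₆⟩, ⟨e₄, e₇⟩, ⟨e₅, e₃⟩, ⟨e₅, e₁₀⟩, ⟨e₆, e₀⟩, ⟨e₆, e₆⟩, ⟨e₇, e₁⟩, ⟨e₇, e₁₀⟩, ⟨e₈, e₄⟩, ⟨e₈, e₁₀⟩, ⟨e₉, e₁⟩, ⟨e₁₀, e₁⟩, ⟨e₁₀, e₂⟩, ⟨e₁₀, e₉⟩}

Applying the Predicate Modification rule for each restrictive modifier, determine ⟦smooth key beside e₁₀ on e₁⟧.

{e₉}

⟦beside e₁₀⟧ = {x : ⟨x, e₁₀⟩ ∈ ⟦beside⟧} = {e₁, e₅, e₆, e₈, e₉}
⟦on e₁⟧ = {x : ⟨x, e₁⟩ ∈ ⟦on⟧} = {e₃, e₄, e₇, e₉, e₁₀}
⟦key⟧ = {e₁, e₂, e₃, e₅, e₈, e₉}
… ∩ ⟦beside e₁₀⟧ = {e₁, e₂, e₃, e₅, e₈, e₉} ∩ {e₁, e₅, e₆, e₈, e₉} = {e₁, e₅, e₈, e₉}
… ∩ ⟦on e₁⟧ = {e₁, e₅, e₈, e₉} ∩ {e₃, e₄, e₇, e₉, e₁₀} = {e₉}
… ∩ ⟦smooth⟧ = {e₉} ∩ {e₁, e₂, e₄, e₆, e₇, e₉} = {e₉}
So ⟦smooth key beside e₁₀ on e₁⟧ = {e₉}.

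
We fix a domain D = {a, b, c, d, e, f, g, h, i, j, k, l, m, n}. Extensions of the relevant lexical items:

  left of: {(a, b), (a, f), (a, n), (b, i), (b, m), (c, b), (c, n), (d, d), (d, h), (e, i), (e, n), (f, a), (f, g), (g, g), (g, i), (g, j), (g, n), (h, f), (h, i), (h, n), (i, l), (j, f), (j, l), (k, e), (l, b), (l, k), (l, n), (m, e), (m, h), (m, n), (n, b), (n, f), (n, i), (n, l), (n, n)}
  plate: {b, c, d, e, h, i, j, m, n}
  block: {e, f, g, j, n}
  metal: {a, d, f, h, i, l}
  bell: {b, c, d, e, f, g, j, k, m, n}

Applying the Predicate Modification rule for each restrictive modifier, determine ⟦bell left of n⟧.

⟦left of n⟧ = {x : ⟨x, n⟩ ∈ ⟦left of⟧} = {a, c, e, g, h, l, m, n}
⟦bell⟧ = {b, c, d, e, f, g, j, k, m, n}
… ∩ ⟦left of n⟧ = {b, c, d, e, f, g, j, k, m, n} ∩ {a, c, e, g, h, l, m, n} = {c, e, g, m, n}
So ⟦bell left of n⟧ = {c, e, g, m, n}.

{c, e, g, m, n}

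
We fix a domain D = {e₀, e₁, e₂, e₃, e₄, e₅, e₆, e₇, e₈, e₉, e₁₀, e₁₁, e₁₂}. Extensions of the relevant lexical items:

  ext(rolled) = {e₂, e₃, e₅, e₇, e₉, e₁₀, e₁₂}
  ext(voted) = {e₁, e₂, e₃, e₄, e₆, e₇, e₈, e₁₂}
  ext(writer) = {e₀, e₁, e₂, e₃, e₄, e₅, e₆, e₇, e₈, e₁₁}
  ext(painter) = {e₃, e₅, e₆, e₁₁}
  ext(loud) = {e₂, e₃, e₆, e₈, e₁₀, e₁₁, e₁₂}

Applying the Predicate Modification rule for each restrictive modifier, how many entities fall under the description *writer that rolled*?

4

⟦that rolled⟧ = ⟦rolled⟧ = {e₂, e₃, e₅, e₇, e₉, e₁₀, e₁₂}
⟦writer⟧ = {e₀, e₁, e₂, e₃, e₄, e₅, e₆, e₇, e₈, e₁₁}
… ∩ ⟦that rolled⟧ = {e₀, e₁, e₂, e₃, e₄, e₅, e₆, e₇, e₈, e₁₁} ∩ {e₂, e₃, e₅, e₇, e₉, e₁₀, e₁₂} = {e₂, e₃, e₅, e₇}
⟦writer that rolled⟧ = {e₂, e₃, e₅, e₇}, so the cardinality is 4.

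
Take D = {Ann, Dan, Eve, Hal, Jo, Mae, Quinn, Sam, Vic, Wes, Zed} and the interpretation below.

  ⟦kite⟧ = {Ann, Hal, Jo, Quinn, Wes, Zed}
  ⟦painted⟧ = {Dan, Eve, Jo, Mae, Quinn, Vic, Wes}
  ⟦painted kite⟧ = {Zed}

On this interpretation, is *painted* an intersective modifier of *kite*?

⟦painted⟧ ∩ ⟦kite⟧ = {Dan, Eve, Jo, Mae, Quinn, Vic, Wes} ∩ {Ann, Hal, Jo, Quinn, Wes, Zed} = {Jo, Quinn, Wes}
Observed ⟦painted kite⟧ = {Zed}.
These differ, so the modifier is not intersective in this model.

no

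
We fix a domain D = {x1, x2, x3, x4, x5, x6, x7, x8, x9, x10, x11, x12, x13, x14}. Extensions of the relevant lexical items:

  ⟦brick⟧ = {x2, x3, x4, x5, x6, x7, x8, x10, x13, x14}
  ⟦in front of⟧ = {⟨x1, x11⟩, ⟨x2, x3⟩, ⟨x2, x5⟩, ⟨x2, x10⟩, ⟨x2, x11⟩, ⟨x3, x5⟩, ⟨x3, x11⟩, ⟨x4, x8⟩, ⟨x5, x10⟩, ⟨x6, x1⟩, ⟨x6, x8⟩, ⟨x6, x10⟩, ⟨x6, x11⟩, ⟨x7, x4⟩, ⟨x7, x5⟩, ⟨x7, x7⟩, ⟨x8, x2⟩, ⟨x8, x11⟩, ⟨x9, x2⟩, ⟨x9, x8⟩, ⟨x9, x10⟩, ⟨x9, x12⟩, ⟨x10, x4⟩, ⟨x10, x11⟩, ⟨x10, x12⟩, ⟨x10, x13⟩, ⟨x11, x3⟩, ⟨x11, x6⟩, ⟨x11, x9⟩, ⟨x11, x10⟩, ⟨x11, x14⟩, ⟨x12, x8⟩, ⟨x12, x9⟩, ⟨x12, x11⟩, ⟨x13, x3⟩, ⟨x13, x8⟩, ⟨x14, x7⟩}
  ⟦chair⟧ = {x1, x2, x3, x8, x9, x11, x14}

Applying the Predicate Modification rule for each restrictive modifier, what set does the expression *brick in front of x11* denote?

⟦in front of x11⟧ = {x : ⟨x, x11⟩ ∈ ⟦in front of⟧} = {x1, x2, x3, x6, x8, x10, x12}
⟦brick⟧ = {x2, x3, x4, x5, x6, x7, x8, x10, x13, x14}
… ∩ ⟦in front of x11⟧ = {x2, x3, x4, x5, x6, x7, x8, x10, x13, x14} ∩ {x1, x2, x3, x6, x8, x10, x12} = {x2, x3, x6, x8, x10}
So ⟦brick in front of x11⟧ = {x2, x3, x6, x8, x10}.

{x2, x3, x6, x8, x10}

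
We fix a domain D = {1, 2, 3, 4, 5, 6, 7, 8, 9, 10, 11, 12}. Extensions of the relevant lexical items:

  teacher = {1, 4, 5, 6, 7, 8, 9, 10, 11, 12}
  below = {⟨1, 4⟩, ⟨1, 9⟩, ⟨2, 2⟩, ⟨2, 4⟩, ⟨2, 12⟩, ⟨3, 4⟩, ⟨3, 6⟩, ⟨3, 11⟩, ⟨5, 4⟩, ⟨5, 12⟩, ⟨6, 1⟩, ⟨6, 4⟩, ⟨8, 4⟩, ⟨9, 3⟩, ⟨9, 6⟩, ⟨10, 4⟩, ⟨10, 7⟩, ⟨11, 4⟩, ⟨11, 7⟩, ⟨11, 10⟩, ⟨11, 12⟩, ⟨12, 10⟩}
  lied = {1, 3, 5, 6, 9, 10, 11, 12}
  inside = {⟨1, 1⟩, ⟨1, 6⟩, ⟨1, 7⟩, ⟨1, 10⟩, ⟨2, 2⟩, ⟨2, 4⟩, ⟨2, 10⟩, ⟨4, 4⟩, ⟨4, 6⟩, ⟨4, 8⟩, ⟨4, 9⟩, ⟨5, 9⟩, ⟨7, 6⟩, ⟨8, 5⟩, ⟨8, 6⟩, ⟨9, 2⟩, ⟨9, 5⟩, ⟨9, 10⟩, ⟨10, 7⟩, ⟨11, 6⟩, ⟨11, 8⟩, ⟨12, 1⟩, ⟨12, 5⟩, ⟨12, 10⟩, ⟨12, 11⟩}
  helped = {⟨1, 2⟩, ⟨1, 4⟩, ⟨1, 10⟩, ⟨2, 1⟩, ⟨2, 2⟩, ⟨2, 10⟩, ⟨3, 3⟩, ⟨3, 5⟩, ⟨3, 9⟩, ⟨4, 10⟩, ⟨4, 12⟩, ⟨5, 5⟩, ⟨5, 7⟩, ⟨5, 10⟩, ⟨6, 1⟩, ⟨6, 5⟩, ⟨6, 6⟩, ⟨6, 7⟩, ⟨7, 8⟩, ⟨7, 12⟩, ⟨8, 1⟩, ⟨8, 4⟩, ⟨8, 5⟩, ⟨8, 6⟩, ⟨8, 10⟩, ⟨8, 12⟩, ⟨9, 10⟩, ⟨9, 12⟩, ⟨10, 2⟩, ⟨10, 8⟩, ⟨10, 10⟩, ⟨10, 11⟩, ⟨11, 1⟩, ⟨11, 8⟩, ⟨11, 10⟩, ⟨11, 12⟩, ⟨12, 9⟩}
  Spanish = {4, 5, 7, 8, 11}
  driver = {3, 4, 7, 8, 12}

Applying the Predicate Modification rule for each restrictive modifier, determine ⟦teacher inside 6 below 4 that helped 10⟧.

{1, 8, 11}

⟦inside 6⟧ = {x : ⟨x, 6⟩ ∈ ⟦inside⟧} = {1, 4, 7, 8, 11}
⟦below 4⟧ = {x : ⟨x, 4⟩ ∈ ⟦below⟧} = {1, 2, 3, 5, 6, 8, 10, 11}
⟦that helped 10⟧ = {x : ⟨x, 10⟩ ∈ ⟦helped⟧} = {1, 2, 4, 5, 8, 9, 10, 11}
⟦teacher⟧ = {1, 4, 5, 6, 7, 8, 9, 10, 11, 12}
… ∩ ⟦inside 6⟧ = {1, 4, 5, 6, 7, 8, 9, 10, 11, 12} ∩ {1, 4, 7, 8, 11} = {1, 4, 7, 8, 11}
… ∩ ⟦below 4⟧ = {1, 4, 7, 8, 11} ∩ {1, 2, 3, 5, 6, 8, 10, 11} = {1, 8, 11}
… ∩ ⟦that helped 10⟧ = {1, 8, 11} ∩ {1, 2, 4, 5, 8, 9, 10, 11} = {1, 8, 11}
So ⟦teacher inside 6 below 4 that helped 10⟧ = {1, 8, 11}.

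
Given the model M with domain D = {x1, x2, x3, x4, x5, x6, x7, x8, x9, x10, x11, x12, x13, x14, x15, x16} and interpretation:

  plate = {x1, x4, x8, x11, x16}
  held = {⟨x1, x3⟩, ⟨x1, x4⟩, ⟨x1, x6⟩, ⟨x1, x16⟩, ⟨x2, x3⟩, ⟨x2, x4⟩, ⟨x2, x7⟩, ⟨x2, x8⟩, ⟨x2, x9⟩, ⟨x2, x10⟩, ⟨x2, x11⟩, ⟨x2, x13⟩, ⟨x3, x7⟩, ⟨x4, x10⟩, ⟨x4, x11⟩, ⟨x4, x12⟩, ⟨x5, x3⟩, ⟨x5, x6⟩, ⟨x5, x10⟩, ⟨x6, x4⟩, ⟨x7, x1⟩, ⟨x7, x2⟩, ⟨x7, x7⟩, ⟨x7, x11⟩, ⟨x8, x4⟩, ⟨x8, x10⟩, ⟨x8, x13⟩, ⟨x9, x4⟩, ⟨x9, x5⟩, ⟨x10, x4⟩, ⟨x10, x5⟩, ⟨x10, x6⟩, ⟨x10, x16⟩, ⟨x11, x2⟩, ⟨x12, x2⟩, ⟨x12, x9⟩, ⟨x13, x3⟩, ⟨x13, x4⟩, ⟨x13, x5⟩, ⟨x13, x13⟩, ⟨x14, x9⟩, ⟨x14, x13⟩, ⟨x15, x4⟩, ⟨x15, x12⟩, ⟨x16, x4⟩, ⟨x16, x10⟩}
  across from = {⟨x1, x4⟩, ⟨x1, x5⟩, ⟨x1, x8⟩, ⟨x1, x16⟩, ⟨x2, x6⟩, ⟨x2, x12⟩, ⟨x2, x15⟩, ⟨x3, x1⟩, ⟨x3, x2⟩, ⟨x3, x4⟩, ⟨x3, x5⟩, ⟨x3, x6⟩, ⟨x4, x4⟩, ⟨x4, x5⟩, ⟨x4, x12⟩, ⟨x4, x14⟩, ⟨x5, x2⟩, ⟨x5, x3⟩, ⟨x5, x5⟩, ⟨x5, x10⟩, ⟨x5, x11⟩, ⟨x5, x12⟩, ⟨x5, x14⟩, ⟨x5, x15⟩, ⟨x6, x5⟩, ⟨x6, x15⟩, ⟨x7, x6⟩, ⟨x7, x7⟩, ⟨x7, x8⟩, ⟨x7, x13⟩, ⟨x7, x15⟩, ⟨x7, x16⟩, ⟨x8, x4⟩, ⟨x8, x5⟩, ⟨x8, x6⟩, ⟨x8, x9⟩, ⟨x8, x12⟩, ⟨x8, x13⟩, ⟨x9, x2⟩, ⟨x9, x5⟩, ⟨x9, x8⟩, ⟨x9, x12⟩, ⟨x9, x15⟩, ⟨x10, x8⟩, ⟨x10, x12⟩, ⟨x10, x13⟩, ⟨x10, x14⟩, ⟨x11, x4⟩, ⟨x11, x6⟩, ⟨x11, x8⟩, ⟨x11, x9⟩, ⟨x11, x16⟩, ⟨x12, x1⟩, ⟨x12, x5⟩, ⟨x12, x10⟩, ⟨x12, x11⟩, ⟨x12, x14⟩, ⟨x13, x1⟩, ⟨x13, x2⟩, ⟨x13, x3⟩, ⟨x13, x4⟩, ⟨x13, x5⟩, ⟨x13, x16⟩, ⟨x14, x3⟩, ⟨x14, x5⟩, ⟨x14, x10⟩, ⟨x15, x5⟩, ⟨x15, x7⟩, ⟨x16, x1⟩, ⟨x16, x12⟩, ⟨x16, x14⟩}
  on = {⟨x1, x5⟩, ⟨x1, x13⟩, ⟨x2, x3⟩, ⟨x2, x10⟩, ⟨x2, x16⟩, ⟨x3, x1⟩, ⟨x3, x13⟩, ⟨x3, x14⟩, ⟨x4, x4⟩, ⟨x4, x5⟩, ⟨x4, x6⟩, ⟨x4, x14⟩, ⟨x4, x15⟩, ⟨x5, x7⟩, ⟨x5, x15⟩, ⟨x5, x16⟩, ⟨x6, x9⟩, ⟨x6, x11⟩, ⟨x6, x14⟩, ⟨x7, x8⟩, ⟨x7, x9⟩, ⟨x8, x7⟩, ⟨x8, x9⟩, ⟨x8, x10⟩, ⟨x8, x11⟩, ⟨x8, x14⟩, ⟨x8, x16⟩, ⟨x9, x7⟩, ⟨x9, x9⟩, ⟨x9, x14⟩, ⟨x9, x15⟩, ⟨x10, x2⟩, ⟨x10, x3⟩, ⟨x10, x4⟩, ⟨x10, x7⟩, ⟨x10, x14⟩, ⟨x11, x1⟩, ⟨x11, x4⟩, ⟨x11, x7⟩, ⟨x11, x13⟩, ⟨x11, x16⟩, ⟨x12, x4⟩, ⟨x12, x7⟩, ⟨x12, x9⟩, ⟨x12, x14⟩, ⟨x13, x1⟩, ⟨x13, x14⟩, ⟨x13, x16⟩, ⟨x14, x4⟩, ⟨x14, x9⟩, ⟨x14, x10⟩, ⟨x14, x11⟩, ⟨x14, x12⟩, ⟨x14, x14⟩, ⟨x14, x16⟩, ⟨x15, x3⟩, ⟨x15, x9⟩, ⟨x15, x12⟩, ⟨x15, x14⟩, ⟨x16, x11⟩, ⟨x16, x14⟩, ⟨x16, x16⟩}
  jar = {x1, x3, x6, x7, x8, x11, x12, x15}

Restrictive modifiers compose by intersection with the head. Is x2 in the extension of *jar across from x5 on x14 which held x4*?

⟦across from x5⟧ = {x : ⟨x, x5⟩ ∈ ⟦across from⟧} = {x1, x3, x4, x5, x6, x8, x9, x12, x13, x14, x15}
⟦on x14⟧ = {x : ⟨x, x14⟩ ∈ ⟦on⟧} = {x3, x4, x6, x8, x9, x10, x12, x13, x14, x15, x16}
⟦which held x4⟧ = {x : ⟨x, x4⟩ ∈ ⟦held⟧} = {x1, x2, x6, x8, x9, x10, x13, x15, x16}
⟦jar⟧ = {x1, x3, x6, x7, x8, x11, x12, x15}
… ∩ ⟦across from x5⟧ = {x1, x3, x6, x7, x8, x11, x12, x15} ∩ {x1, x3, x4, x5, x6, x8, x9, x12, x13, x14, x15} = {x1, x3, x6, x8, x12, x15}
… ∩ ⟦on x14⟧ = {x1, x3, x6, x8, x12, x15} ∩ {x3, x4, x6, x8, x9, x10, x12, x13, x14, x15, x16} = {x3, x6, x8, x12, x15}
… ∩ ⟦which held x4⟧ = {x3, x6, x8, x12, x15} ∩ {x1, x2, x6, x8, x9, x10, x13, x15, x16} = {x6, x8, x15}
⟦jar across from x5 on x14 which held x4⟧ = {x6, x8, x15}; x2 ∉ this set.

no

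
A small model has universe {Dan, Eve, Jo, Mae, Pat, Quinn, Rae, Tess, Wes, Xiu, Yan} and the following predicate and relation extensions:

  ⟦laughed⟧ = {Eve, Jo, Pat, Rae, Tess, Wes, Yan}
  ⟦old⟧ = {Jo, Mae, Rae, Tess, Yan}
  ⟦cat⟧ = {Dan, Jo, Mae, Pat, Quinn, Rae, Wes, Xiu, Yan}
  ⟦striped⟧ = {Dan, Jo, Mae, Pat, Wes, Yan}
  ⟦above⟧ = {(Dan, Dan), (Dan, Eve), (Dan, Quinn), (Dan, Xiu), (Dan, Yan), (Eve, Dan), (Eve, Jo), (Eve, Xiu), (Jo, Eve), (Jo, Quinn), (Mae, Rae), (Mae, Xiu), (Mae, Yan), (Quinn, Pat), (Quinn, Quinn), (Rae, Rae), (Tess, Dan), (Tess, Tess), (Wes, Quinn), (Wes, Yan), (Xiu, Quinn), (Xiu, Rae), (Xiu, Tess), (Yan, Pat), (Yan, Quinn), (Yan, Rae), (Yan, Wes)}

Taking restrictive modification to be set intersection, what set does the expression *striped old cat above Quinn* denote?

{Jo, Yan}

⟦above Quinn⟧ = {x : ⟨x, Quinn⟩ ∈ ⟦above⟧} = {Dan, Jo, Quinn, Wes, Xiu, Yan}
⟦cat⟧ = {Dan, Jo, Mae, Pat, Quinn, Rae, Wes, Xiu, Yan}
… ∩ ⟦above Quinn⟧ = {Dan, Jo, Mae, Pat, Quinn, Rae, Wes, Xiu, Yan} ∩ {Dan, Jo, Quinn, Wes, Xiu, Yan} = {Dan, Jo, Quinn, Wes, Xiu, Yan}
… ∩ ⟦striped⟧ = {Dan, Jo, Quinn, Wes, Xiu, Yan} ∩ {Dan, Jo, Mae, Pat, Wes, Yan} = {Dan, Jo, Wes, Yan}
… ∩ ⟦old⟧ = {Dan, Jo, Wes, Yan} ∩ {Jo, Mae, Rae, Tess, Yan} = {Jo, Yan}
So ⟦striped old cat above Quinn⟧ = {Jo, Yan}.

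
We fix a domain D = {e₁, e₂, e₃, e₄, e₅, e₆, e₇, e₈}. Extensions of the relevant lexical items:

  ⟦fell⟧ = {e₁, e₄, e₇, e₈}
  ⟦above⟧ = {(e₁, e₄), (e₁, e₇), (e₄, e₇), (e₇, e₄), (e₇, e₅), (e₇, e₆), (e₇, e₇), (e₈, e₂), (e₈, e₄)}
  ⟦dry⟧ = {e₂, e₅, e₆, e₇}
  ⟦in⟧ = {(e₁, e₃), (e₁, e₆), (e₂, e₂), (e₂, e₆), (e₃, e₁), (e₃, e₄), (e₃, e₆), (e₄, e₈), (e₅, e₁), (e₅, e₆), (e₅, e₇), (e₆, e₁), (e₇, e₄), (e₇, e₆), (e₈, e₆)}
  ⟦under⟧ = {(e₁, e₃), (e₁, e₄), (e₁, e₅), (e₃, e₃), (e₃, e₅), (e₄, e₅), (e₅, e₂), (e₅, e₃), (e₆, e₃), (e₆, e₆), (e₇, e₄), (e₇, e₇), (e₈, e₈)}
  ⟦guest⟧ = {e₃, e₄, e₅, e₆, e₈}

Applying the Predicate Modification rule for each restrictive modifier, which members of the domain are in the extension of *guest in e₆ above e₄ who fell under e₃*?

{ }

⟦in e₆⟧ = {x : ⟨x, e₆⟩ ∈ ⟦in⟧} = {e₁, e₂, e₃, e₅, e₇, e₈}
⟦above e₄⟧ = {x : ⟨x, e₄⟩ ∈ ⟦above⟧} = {e₁, e₇, e₈}
⟦who fell⟧ = ⟦fell⟧ = {e₁, e₄, e₇, e₈}
⟦under e₃⟧ = {x : ⟨x, e₃⟩ ∈ ⟦under⟧} = {e₁, e₃, e₅, e₆}
⟦guest⟧ = {e₃, e₄, e₅, e₆, e₈}
… ∩ ⟦in e₆⟧ = {e₃, e₄, e₅, e₆, e₈} ∩ {e₁, e₂, e₃, e₅, e₇, e₈} = {e₃, e₅, e₈}
… ∩ ⟦above e₄⟧ = {e₃, e₅, e₈} ∩ {e₁, e₇, e₈} = {e₈}
… ∩ ⟦who fell⟧ = {e₈} ∩ {e₁, e₄, e₇, e₈} = {e₈}
… ∩ ⟦under e₃⟧ = {e₈} ∩ {e₁, e₃, e₅, e₆} = ∅
So ⟦guest in e₆ above e₄ who fell under e₃⟧ = { }.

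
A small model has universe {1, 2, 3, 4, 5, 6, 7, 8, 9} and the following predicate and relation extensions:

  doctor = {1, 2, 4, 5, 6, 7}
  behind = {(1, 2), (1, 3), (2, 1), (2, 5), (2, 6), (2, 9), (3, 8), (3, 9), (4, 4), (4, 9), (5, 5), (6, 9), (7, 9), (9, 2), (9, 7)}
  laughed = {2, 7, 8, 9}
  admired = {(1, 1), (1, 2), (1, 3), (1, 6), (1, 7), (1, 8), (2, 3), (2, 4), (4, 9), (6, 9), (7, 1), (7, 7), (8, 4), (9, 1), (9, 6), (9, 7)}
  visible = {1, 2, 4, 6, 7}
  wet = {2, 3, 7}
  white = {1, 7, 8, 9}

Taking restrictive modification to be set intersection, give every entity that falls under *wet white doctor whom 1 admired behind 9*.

{7}

⟦whom 1 admired⟧ = {x : ⟨1, x⟩ ∈ ⟦admired⟧} = {1, 2, 3, 6, 7, 8}
⟦behind 9⟧ = {x : ⟨x, 9⟩ ∈ ⟦behind⟧} = {2, 3, 4, 6, 7}
⟦doctor⟧ = {1, 2, 4, 5, 6, 7}
… ∩ ⟦whom 1 admired⟧ = {1, 2, 4, 5, 6, 7} ∩ {1, 2, 3, 6, 7, 8} = {1, 2, 6, 7}
… ∩ ⟦behind 9⟧ = {1, 2, 6, 7} ∩ {2, 3, 4, 6, 7} = {2, 6, 7}
… ∩ ⟦wet⟧ = {2, 6, 7} ∩ {2, 3, 7} = {2, 7}
… ∩ ⟦white⟧ = {2, 7} ∩ {1, 7, 8, 9} = {7}
So ⟦wet white doctor whom 1 admired behind 9⟧ = {7}.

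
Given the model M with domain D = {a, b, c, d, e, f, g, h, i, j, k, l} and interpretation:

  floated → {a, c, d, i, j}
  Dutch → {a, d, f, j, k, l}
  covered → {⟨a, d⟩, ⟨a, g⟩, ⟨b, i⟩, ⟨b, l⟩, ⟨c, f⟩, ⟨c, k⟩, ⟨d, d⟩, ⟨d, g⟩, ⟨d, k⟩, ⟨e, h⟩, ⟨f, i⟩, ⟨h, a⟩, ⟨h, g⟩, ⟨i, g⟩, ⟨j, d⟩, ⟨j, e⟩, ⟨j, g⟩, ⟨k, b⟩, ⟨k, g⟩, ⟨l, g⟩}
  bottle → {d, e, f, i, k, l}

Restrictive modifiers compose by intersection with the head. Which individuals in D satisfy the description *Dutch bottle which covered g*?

{d, k, l}

⟦which covered g⟧ = {x : ⟨x, g⟩ ∈ ⟦covered⟧} = {a, d, h, i, j, k, l}
⟦bottle⟧ = {d, e, f, i, k, l}
… ∩ ⟦which covered g⟧ = {d, e, f, i, k, l} ∩ {a, d, h, i, j, k, l} = {d, i, k, l}
… ∩ ⟦Dutch⟧ = {d, i, k, l} ∩ {a, d, f, j, k, l} = {d, k, l}
So ⟦Dutch bottle which covered g⟧ = {d, k, l}.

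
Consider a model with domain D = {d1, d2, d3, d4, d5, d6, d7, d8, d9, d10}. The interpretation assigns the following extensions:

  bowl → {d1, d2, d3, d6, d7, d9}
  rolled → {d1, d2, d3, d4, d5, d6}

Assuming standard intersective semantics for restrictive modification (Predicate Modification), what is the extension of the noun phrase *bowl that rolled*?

{d1, d2, d3, d6}

⟦that rolled⟧ = ⟦rolled⟧ = {d1, d2, d3, d4, d5, d6}
⟦bowl⟧ = {d1, d2, d3, d6, d7, d9}
… ∩ ⟦that rolled⟧ = {d1, d2, d3, d6, d7, d9} ∩ {d1, d2, d3, d4, d5, d6} = {d1, d2, d3, d6}
So ⟦bowl that rolled⟧ = {d1, d2, d3, d6}.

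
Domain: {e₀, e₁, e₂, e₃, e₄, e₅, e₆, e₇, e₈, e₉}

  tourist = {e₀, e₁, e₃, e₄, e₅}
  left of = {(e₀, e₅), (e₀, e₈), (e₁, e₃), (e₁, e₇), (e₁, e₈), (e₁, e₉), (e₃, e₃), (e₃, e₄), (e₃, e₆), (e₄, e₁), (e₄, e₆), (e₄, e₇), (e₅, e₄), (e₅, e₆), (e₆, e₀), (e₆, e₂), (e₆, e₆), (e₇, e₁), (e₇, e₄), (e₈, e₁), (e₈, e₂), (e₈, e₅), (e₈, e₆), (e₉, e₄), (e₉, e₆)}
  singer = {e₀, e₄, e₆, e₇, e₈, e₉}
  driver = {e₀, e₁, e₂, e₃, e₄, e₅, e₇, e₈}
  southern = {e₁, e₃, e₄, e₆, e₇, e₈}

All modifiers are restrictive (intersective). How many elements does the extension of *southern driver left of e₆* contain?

⟦left of e₆⟧ = {x : ⟨x, e₆⟩ ∈ ⟦left of⟧} = {e₃, e₄, e₅, e₆, e₈, e₉}
⟦driver⟧ = {e₀, e₁, e₂, e₃, e₄, e₅, e₇, e₈}
… ∩ ⟦left of e₆⟧ = {e₀, e₁, e₂, e₃, e₄, e₅, e₇, e₈} ∩ {e₃, e₄, e₅, e₆, e₈, e₉} = {e₃, e₄, e₅, e₈}
… ∩ ⟦southern⟧ = {e₃, e₄, e₅, e₈} ∩ {e₁, e₃, e₄, e₆, e₇, e₈} = {e₃, e₄, e₈}
⟦southern driver left of e₆⟧ = {e₃, e₄, e₈}, so the cardinality is 3.

3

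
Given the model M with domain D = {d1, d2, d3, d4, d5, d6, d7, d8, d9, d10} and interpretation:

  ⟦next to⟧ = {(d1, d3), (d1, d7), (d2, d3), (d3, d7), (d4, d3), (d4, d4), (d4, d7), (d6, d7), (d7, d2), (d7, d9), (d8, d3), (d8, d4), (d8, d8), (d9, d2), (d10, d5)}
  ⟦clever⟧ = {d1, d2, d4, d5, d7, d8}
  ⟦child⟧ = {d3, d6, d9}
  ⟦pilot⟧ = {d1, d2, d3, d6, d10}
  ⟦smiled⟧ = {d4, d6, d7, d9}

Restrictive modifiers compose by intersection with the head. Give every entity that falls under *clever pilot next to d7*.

{d1}

⟦next to d7⟧ = {x : ⟨x, d7⟩ ∈ ⟦next to⟧} = {d1, d3, d4, d6}
⟦pilot⟧ = {d1, d2, d3, d6, d10}
… ∩ ⟦next to d7⟧ = {d1, d2, d3, d6, d10} ∩ {d1, d3, d4, d6} = {d1, d3, d6}
… ∩ ⟦clever⟧ = {d1, d3, d6} ∩ {d1, d2, d4, d5, d7, d8} = {d1}
So ⟦clever pilot next to d7⟧ = {d1}.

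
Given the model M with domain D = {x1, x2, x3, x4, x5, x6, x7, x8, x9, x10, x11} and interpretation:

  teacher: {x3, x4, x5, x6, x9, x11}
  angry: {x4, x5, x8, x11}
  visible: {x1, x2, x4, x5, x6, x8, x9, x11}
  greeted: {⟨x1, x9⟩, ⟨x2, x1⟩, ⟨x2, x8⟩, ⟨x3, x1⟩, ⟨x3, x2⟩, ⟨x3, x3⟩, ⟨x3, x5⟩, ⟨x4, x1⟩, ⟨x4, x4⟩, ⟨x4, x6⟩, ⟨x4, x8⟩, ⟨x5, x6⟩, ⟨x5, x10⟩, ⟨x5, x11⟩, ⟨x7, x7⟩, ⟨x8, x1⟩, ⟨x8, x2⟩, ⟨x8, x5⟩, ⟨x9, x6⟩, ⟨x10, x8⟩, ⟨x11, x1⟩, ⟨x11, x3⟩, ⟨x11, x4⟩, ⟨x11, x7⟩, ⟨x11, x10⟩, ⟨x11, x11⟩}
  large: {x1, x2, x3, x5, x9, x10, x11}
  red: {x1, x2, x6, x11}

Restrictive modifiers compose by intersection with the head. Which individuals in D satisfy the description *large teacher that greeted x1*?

⟦that greeted x1⟧ = {x : ⟨x, x1⟩ ∈ ⟦greeted⟧} = {x2, x3, x4, x8, x11}
⟦teacher⟧ = {x3, x4, x5, x6, x9, x11}
… ∩ ⟦that greeted x1⟧ = {x3, x4, x5, x6, x9, x11} ∩ {x2, x3, x4, x8, x11} = {x3, x4, x11}
… ∩ ⟦large⟧ = {x3, x4, x11} ∩ {x1, x2, x3, x5, x9, x10, x11} = {x3, x11}
So ⟦large teacher that greeted x1⟧ = {x3, x11}.

{x3, x11}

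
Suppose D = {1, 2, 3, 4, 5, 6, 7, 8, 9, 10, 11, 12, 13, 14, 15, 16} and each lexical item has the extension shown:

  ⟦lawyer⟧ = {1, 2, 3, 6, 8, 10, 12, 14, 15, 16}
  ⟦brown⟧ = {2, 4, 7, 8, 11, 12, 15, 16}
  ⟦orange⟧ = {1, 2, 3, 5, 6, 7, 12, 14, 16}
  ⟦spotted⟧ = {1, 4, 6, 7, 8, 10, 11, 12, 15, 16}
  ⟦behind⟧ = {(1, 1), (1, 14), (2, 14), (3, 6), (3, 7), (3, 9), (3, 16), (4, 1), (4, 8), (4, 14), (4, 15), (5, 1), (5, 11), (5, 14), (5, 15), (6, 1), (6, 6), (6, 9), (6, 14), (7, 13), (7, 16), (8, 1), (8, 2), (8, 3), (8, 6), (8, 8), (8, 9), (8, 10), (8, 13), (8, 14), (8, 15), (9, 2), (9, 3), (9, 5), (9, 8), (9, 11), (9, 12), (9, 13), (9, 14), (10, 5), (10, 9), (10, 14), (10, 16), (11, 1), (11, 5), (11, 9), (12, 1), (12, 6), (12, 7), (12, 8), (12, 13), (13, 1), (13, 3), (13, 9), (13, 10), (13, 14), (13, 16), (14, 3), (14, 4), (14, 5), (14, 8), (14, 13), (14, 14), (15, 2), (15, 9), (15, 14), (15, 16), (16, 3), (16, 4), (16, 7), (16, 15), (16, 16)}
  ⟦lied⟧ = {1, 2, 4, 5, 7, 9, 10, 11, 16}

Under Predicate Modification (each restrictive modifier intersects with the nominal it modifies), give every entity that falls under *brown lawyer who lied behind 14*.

⟦who lied⟧ = ⟦lied⟧ = {1, 2, 4, 5, 7, 9, 10, 11, 16}
⟦behind 14⟧ = {x : ⟨x, 14⟩ ∈ ⟦behind⟧} = {1, 2, 4, 5, 6, 8, 9, 10, 13, 14, 15}
⟦lawyer⟧ = {1, 2, 3, 6, 8, 10, 12, 14, 15, 16}
… ∩ ⟦who lied⟧ = {1, 2, 3, 6, 8, 10, 12, 14, 15, 16} ∩ {1, 2, 4, 5, 7, 9, 10, 11, 16} = {1, 2, 10, 16}
… ∩ ⟦behind 14⟧ = {1, 2, 10, 16} ∩ {1, 2, 4, 5, 6, 8, 9, 10, 13, 14, 15} = {1, 2, 10}
… ∩ ⟦brown⟧ = {1, 2, 10} ∩ {2, 4, 7, 8, 11, 12, 15, 16} = {2}
So ⟦brown lawyer who lied behind 14⟧ = {2}.

{2}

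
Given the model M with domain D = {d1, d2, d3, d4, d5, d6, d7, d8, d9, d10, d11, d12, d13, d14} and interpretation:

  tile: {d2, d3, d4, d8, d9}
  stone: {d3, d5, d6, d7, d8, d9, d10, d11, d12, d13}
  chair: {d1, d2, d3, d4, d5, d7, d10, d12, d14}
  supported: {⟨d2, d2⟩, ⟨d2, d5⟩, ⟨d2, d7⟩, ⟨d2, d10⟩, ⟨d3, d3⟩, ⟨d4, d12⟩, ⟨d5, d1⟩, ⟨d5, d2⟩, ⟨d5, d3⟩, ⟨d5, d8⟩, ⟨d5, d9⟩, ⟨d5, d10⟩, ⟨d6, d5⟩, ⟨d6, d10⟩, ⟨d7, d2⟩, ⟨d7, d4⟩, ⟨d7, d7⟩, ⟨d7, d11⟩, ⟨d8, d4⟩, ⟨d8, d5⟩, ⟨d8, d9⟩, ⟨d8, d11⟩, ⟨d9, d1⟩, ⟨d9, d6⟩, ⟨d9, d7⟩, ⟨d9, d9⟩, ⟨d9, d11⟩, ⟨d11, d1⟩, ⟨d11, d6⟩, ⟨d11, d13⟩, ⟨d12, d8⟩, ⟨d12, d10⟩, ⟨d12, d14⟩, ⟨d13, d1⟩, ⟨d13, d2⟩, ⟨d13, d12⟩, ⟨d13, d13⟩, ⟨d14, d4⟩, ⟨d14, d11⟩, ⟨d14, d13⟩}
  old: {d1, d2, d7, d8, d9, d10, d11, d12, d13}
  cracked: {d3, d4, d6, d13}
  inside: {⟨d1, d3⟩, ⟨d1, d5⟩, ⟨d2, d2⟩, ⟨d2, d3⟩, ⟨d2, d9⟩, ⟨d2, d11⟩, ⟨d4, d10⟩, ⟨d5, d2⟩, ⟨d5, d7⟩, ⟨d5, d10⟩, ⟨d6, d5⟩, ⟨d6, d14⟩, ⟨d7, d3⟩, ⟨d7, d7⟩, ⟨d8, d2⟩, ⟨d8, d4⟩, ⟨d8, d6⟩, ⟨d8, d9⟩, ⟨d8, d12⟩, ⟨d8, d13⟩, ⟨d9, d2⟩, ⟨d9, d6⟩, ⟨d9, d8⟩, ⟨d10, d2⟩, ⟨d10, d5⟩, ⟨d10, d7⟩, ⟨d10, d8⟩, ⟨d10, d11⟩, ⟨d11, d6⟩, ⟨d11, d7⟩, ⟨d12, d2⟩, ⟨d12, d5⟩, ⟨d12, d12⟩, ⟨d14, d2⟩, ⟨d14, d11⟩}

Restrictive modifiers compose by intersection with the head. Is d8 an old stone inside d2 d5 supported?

yes

⟦inside d2⟧ = {x : ⟨x, d2⟩ ∈ ⟦inside⟧} = {d2, d5, d8, d9, d10, d12, d14}
⟦d5 supported⟧ = {x : ⟨d5, x⟩ ∈ ⟦supported⟧} = {d1, d2, d3, d8, d9, d10}
⟦stone⟧ = {d3, d5, d6, d7, d8, d9, d10, d11, d12, d13}
… ∩ ⟦inside d2⟧ = {d3, d5, d6, d7, d8, d9, d10, d11, d12, d13} ∩ {d2, d5, d8, d9, d10, d12, d14} = {d5, d8, d9, d10, d12}
… ∩ ⟦d5 supported⟧ = {d5, d8, d9, d10, d12} ∩ {d1, d2, d3, d8, d9, d10} = {d8, d9, d10}
… ∩ ⟦old⟧ = {d8, d9, d10} ∩ {d1, d2, d7, d8, d9, d10, d11, d12, d13} = {d8, d9, d10}
⟦old stone inside d2 d5 supported⟧ = {d8, d9, d10}; d8 ∈ this set.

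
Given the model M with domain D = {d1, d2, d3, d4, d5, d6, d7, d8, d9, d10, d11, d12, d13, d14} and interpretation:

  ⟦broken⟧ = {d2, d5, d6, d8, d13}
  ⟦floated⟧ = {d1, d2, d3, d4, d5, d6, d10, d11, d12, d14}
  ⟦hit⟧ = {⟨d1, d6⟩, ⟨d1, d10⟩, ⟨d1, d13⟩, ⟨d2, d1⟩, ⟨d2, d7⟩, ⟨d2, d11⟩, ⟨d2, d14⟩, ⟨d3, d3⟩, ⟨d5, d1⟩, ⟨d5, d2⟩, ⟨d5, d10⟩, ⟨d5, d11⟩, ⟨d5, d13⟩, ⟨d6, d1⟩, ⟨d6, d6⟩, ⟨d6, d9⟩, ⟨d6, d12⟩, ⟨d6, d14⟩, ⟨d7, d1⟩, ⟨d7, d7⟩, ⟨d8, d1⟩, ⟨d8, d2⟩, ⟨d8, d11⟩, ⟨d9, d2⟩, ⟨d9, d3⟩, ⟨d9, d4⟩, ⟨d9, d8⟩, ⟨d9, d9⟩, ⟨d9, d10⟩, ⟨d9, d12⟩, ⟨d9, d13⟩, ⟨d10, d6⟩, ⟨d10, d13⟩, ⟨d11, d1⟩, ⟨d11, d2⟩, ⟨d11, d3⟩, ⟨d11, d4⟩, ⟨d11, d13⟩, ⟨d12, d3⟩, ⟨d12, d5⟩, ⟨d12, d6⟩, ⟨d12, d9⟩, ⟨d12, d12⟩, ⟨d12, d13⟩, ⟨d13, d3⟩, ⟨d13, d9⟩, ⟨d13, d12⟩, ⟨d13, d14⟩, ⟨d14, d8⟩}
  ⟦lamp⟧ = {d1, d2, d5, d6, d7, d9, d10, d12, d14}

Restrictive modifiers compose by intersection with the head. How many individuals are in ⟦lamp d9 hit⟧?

4

⟦d9 hit⟧ = {x : ⟨d9, x⟩ ∈ ⟦hit⟧} = {d2, d3, d4, d8, d9, d10, d12, d13}
⟦lamp⟧ = {d1, d2, d5, d6, d7, d9, d10, d12, d14}
… ∩ ⟦d9 hit⟧ = {d1, d2, d5, d6, d7, d9, d10, d12, d14} ∩ {d2, d3, d4, d8, d9, d10, d12, d13} = {d2, d9, d10, d12}
⟦lamp d9 hit⟧ = {d2, d9, d10, d12}, so the cardinality is 4.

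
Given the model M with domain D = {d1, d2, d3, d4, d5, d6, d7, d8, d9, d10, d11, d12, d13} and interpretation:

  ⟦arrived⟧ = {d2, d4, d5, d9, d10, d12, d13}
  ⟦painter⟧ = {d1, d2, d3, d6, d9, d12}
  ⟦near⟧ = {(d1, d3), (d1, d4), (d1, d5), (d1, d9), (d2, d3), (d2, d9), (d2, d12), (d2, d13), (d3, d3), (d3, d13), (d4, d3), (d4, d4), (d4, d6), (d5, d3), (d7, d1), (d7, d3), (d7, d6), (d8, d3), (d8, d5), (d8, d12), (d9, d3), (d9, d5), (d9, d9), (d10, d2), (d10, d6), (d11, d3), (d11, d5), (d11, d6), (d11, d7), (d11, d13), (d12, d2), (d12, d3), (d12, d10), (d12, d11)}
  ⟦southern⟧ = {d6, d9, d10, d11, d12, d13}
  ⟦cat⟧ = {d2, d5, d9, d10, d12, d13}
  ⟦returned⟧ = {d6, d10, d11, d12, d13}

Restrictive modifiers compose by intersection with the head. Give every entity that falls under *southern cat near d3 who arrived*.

{d9, d12}

⟦near d3⟧ = {x : ⟨x, d3⟩ ∈ ⟦near⟧} = {d1, d2, d3, d4, d5, d7, d8, d9, d11, d12}
⟦who arrived⟧ = ⟦arrived⟧ = {d2, d4, d5, d9, d10, d12, d13}
⟦cat⟧ = {d2, d5, d9, d10, d12, d13}
… ∩ ⟦near d3⟧ = {d2, d5, d9, d10, d12, d13} ∩ {d1, d2, d3, d4, d5, d7, d8, d9, d11, d12} = {d2, d5, d9, d12}
… ∩ ⟦who arrived⟧ = {d2, d5, d9, d12} ∩ {d2, d4, d5, d9, d10, d12, d13} = {d2, d5, d9, d12}
… ∩ ⟦southern⟧ = {d2, d5, d9, d12} ∩ {d6, d9, d10, d11, d12, d13} = {d9, d12}
So ⟦southern cat near d3 who arrived⟧ = {d9, d12}.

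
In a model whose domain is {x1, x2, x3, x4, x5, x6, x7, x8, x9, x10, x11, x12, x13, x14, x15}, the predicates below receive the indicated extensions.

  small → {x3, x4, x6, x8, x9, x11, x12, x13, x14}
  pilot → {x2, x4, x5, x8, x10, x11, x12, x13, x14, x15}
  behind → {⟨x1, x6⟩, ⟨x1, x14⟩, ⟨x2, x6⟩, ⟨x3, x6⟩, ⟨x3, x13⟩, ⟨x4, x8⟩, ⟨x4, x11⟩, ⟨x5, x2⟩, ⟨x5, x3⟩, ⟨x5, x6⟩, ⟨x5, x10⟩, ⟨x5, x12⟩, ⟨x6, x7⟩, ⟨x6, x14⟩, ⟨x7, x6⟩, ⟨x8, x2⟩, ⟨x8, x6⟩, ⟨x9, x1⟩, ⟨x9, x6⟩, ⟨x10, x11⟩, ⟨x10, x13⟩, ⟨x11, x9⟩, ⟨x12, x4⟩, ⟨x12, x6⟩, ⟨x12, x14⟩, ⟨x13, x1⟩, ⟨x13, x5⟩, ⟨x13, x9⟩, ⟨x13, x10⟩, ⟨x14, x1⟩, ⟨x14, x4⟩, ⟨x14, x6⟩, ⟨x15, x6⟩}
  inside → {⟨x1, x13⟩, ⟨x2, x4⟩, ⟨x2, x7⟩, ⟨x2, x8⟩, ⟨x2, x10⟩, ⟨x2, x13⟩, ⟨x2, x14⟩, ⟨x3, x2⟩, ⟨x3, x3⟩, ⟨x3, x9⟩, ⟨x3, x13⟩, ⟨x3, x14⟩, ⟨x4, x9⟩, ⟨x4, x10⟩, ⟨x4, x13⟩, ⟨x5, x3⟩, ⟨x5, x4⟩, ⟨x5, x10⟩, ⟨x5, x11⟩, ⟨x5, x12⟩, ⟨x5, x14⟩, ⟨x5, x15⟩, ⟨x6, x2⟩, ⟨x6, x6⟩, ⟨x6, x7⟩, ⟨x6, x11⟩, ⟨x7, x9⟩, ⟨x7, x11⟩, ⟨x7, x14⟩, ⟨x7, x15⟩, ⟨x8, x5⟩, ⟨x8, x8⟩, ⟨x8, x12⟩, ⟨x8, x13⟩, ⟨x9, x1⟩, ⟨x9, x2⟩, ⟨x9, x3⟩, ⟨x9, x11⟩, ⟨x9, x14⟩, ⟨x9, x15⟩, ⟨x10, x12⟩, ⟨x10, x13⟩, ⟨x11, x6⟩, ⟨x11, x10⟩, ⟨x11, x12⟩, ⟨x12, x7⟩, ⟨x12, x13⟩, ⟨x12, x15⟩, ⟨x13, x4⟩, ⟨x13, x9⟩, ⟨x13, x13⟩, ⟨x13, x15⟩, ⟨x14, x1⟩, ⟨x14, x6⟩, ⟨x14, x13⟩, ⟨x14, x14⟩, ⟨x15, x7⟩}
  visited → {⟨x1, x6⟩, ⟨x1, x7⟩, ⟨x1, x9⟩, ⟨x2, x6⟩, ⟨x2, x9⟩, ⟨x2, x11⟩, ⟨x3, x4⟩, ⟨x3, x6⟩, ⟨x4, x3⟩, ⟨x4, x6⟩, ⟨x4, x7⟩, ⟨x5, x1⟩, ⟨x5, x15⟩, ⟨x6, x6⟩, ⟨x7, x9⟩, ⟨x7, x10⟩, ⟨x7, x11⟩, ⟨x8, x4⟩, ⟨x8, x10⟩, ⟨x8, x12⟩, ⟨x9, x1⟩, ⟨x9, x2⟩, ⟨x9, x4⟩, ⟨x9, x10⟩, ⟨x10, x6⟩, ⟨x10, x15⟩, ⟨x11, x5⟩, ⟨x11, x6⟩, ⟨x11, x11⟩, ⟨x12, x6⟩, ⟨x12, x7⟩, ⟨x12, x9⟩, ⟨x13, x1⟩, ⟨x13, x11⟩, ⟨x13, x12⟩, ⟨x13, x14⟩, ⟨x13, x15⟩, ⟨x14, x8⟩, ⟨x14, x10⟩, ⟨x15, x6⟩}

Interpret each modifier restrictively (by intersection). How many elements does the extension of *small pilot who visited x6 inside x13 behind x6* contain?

⟦who visited x6⟧ = {x : ⟨x, x6⟩ ∈ ⟦visited⟧} = {x1, x2, x3, x4, x6, x10, x11, x12, x15}
⟦inside x13⟧ = {x : ⟨x, x13⟩ ∈ ⟦inside⟧} = {x1, x2, x3, x4, x8, x10, x12, x13, x14}
⟦behind x6⟧ = {x : ⟨x, x6⟩ ∈ ⟦behind⟧} = {x1, x2, x3, x5, x7, x8, x9, x12, x14, x15}
⟦pilot⟧ = {x2, x4, x5, x8, x10, x11, x12, x13, x14, x15}
… ∩ ⟦who visited x6⟧ = {x2, x4, x5, x8, x10, x11, x12, x13, x14, x15} ∩ {x1, x2, x3, x4, x6, x10, x11, x12, x15} = {x2, x4, x10, x11, x12, x15}
… ∩ ⟦inside x13⟧ = {x2, x4, x10, x11, x12, x15} ∩ {x1, x2, x3, x4, x8, x10, x12, x13, x14} = {x2, x4, x10, x12}
… ∩ ⟦behind x6⟧ = {x2, x4, x10, x12} ∩ {x1, x2, x3, x5, x7, x8, x9, x12, x14, x15} = {x2, x12}
… ∩ ⟦small⟧ = {x2, x12} ∩ {x3, x4, x6, x8, x9, x11, x12, x13, x14} = {x12}
⟦small pilot who visited x6 inside x13 behind x6⟧ = {x12}, so the cardinality is 1.

1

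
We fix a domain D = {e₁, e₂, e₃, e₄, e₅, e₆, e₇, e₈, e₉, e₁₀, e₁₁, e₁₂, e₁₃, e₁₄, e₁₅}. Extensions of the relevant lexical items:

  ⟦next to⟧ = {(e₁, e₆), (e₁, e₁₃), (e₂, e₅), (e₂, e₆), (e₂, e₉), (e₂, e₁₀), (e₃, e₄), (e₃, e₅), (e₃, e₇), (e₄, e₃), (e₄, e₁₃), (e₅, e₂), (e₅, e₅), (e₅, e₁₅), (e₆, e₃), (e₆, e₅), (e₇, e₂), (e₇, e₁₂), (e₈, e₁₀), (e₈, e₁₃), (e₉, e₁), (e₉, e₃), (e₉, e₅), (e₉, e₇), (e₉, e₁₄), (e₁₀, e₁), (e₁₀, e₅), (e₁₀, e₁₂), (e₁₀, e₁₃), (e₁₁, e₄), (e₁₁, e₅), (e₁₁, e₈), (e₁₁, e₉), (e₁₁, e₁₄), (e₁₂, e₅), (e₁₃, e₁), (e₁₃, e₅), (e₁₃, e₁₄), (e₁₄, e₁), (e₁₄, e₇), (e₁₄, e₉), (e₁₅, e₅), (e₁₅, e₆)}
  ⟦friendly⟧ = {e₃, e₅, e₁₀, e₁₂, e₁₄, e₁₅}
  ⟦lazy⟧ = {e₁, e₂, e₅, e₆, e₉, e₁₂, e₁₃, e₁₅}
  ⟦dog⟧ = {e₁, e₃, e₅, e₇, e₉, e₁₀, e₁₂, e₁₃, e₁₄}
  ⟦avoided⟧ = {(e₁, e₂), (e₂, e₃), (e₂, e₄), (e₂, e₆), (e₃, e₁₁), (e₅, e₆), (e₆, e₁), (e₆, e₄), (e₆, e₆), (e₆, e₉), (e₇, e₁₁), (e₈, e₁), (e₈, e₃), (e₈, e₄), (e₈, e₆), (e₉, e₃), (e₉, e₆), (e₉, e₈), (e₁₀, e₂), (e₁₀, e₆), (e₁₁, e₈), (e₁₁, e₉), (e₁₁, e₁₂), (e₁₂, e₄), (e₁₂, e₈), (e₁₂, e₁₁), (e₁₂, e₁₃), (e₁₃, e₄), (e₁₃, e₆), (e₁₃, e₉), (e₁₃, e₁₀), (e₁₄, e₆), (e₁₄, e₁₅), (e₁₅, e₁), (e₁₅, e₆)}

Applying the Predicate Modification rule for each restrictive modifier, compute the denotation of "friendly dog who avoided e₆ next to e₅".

{e₅, e₁₀}

⟦who avoided e₆⟧ = {x : ⟨x, e₆⟩ ∈ ⟦avoided⟧} = {e₂, e₅, e₆, e₈, e₉, e₁₀, e₁₃, e₁₄, e₁₅}
⟦next to e₅⟧ = {x : ⟨x, e₅⟩ ∈ ⟦next to⟧} = {e₂, e₃, e₅, e₆, e₉, e₁₀, e₁₁, e₁₂, e₁₃, e₁₅}
⟦dog⟧ = {e₁, e₃, e₅, e₇, e₉, e₁₀, e₁₂, e₁₃, e₁₄}
… ∩ ⟦who avoided e₆⟧ = {e₁, e₃, e₅, e₇, e₉, e₁₀, e₁₂, e₁₃, e₁₄} ∩ {e₂, e₅, e₆, e₈, e₉, e₁₀, e₁₃, e₁₄, e₁₅} = {e₅, e₉, e₁₀, e₁₃, e₁₄}
… ∩ ⟦next to e₅⟧ = {e₅, e₉, e₁₀, e₁₃, e₁₄} ∩ {e₂, e₃, e₅, e₆, e₉, e₁₀, e₁₁, e₁₂, e₁₃, e₁₅} = {e₅, e₉, e₁₀, e₁₃}
… ∩ ⟦friendly⟧ = {e₅, e₉, e₁₀, e₁₃} ∩ {e₃, e₅, e₁₀, e₁₂, e₁₄, e₁₅} = {e₅, e₁₀}
So ⟦friendly dog who avoided e₆ next to e₅⟧ = {e₅, e₁₀}.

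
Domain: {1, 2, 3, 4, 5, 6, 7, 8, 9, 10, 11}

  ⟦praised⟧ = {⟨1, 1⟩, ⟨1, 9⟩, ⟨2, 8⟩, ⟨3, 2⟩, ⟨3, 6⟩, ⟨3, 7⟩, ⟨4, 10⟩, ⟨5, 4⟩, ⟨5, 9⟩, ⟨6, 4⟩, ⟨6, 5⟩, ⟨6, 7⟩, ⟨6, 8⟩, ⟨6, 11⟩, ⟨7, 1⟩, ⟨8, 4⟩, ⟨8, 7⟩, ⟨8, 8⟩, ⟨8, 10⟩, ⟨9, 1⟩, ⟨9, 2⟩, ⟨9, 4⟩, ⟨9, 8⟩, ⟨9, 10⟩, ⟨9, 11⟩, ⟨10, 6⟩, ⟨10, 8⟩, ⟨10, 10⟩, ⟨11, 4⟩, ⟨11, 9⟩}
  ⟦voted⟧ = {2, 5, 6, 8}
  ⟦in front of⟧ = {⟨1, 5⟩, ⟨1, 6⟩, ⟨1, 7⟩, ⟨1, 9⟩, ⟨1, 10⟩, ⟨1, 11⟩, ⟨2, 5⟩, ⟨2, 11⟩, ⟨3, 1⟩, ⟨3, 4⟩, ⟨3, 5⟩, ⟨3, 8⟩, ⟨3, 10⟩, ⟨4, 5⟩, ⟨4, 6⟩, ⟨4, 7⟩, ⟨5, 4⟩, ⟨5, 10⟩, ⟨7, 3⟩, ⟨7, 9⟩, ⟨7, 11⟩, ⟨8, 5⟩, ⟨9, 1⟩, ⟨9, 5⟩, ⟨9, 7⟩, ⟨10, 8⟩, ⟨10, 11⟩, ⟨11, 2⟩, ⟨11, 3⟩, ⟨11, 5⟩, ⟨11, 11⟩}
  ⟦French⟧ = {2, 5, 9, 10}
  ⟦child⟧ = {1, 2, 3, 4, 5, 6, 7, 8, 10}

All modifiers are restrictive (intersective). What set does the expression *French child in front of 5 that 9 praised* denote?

{2}

⟦in front of 5⟧ = {x : ⟨x, 5⟩ ∈ ⟦in front of⟧} = {1, 2, 3, 4, 8, 9, 11}
⟦that 9 praised⟧ = {x : ⟨9, x⟩ ∈ ⟦praised⟧} = {1, 2, 4, 8, 10, 11}
⟦child⟧ = {1, 2, 3, 4, 5, 6, 7, 8, 10}
… ∩ ⟦in front of 5⟧ = {1, 2, 3, 4, 5, 6, 7, 8, 10} ∩ {1, 2, 3, 4, 8, 9, 11} = {1, 2, 3, 4, 8}
… ∩ ⟦that 9 praised⟧ = {1, 2, 3, 4, 8} ∩ {1, 2, 4, 8, 10, 11} = {1, 2, 4, 8}
… ∩ ⟦French⟧ = {1, 2, 4, 8} ∩ {2, 5, 9, 10} = {2}
So ⟦French child in front of 5 that 9 praised⟧ = {2}.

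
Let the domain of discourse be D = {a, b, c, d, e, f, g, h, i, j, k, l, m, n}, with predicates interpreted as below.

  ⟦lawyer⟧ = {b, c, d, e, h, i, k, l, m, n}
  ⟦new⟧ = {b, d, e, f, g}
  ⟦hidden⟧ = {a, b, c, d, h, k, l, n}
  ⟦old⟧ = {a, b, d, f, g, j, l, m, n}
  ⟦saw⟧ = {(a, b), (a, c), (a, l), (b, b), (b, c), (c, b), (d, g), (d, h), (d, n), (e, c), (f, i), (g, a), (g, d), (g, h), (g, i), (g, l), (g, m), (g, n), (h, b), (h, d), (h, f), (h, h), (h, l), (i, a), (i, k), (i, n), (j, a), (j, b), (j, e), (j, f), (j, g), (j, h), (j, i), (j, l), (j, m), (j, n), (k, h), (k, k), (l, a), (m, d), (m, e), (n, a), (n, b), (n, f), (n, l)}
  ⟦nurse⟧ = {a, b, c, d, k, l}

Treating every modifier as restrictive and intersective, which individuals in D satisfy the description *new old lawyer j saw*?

⟦j saw⟧ = {x : ⟨j, x⟩ ∈ ⟦saw⟧} = {a, b, e, f, g, h, i, l, m, n}
⟦lawyer⟧ = {b, c, d, e, h, i, k, l, m, n}
… ∩ ⟦j saw⟧ = {b, c, d, e, h, i, k, l, m, n} ∩ {a, b, e, f, g, h, i, l, m, n} = {b, e, h, i, l, m, n}
… ∩ ⟦new⟧ = {b, e, h, i, l, m, n} ∩ {b, d, e, f, g} = {b, e}
… ∩ ⟦old⟧ = {b, e} ∩ {a, b, d, f, g, j, l, m, n} = {b}
So ⟦new old lawyer j saw⟧ = {b}.

{b}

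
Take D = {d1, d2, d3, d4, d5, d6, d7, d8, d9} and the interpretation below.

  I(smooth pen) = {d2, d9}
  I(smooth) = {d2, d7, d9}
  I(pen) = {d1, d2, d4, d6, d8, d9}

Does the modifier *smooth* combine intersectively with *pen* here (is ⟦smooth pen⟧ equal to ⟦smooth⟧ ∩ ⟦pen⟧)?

yes

⟦smooth⟧ ∩ ⟦pen⟧ = {d2, d7, d9} ∩ {d1, d2, d4, d6, d8, d9} = {d2, d9}
Observed ⟦smooth pen⟧ = {d2, d9}.
These coincide, so the modifier is intersective here.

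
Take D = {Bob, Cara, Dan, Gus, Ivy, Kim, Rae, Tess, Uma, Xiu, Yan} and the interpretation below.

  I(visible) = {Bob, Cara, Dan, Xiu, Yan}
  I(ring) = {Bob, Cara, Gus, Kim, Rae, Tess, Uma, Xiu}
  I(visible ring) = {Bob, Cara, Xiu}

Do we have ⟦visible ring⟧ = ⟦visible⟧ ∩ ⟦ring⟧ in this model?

yes

⟦visible⟧ ∩ ⟦ring⟧ = {Bob, Cara, Dan, Xiu, Yan} ∩ {Bob, Cara, Gus, Kim, Rae, Tess, Uma, Xiu} = {Bob, Cara, Xiu}
Observed ⟦visible ring⟧ = {Bob, Cara, Xiu}.
These coincide, so the modifier is intersective here.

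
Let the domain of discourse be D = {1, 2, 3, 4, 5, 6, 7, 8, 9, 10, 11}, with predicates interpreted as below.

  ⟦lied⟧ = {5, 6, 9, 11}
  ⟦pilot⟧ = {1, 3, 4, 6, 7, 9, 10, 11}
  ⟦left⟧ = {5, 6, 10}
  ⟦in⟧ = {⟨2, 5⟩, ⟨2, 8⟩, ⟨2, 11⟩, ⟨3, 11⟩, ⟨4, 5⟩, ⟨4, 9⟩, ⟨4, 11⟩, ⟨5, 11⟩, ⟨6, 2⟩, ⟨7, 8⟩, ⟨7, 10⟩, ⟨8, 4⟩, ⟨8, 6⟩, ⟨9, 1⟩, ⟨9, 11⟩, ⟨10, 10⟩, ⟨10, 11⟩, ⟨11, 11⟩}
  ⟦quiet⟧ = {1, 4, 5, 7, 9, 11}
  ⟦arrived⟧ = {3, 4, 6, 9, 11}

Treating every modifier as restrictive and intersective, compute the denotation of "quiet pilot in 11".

⟦in 11⟧ = {x : ⟨x, 11⟩ ∈ ⟦in⟧} = {2, 3, 4, 5, 9, 10, 11}
⟦pilot⟧ = {1, 3, 4, 6, 7, 9, 10, 11}
… ∩ ⟦in 11⟧ = {1, 3, 4, 6, 7, 9, 10, 11} ∩ {2, 3, 4, 5, 9, 10, 11} = {3, 4, 9, 10, 11}
… ∩ ⟦quiet⟧ = {3, 4, 9, 10, 11} ∩ {1, 4, 5, 7, 9, 11} = {4, 9, 11}
So ⟦quiet pilot in 11⟧ = {4, 9, 11}.

{4, 9, 11}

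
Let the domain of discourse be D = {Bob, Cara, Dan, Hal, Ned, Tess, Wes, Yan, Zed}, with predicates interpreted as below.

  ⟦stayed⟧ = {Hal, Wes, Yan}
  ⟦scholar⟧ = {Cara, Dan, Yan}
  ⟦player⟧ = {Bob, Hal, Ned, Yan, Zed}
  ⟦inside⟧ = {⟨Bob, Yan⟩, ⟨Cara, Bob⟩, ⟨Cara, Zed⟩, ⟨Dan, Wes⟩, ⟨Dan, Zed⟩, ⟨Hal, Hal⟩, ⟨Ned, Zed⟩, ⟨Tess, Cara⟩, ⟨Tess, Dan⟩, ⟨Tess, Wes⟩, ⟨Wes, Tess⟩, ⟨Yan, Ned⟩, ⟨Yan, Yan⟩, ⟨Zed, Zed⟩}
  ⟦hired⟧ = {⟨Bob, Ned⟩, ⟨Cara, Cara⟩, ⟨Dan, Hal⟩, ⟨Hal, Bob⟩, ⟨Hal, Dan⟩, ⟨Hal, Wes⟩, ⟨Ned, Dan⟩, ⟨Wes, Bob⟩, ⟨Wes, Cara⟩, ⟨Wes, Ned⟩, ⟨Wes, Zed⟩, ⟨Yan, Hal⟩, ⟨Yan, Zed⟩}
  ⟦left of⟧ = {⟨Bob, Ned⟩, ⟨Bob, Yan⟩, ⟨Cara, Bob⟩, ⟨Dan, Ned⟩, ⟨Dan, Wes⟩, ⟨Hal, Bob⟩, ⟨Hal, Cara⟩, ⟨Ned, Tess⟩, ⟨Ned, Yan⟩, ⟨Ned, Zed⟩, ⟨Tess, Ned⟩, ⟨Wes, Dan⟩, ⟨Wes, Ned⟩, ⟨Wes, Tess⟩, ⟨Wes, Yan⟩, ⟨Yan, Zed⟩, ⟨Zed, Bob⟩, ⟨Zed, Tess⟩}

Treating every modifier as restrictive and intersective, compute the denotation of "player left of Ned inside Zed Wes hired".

{}

⟦left of Ned⟧ = {x : ⟨x, Ned⟩ ∈ ⟦left of⟧} = {Bob, Dan, Tess, Wes}
⟦inside Zed⟧ = {x : ⟨x, Zed⟩ ∈ ⟦inside⟧} = {Cara, Dan, Ned, Zed}
⟦Wes hired⟧ = {x : ⟨Wes, x⟩ ∈ ⟦hired⟧} = {Bob, Cara, Ned, Zed}
⟦player⟧ = {Bob, Hal, Ned, Yan, Zed}
… ∩ ⟦left of Ned⟧ = {Bob, Hal, Ned, Yan, Zed} ∩ {Bob, Dan, Tess, Wes} = {Bob}
… ∩ ⟦inside Zed⟧ = {Bob} ∩ {Cara, Dan, Ned, Zed} = ∅
… ∩ ⟦Wes hired⟧ = ∅ ∩ {Bob, Cara, Ned, Zed} = ∅
So ⟦player left of Ned inside Zed Wes hired⟧ = {}.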